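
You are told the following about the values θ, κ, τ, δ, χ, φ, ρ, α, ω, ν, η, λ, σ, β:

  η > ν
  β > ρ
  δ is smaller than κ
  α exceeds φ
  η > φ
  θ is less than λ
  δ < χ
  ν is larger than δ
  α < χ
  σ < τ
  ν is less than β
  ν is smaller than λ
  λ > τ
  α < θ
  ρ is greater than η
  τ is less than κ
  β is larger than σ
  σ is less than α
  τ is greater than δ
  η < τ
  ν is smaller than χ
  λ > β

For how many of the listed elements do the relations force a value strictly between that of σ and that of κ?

1

Chaining upward from σ reaches: α, θ, τ, χ, β, λ.
Chaining downward from κ reaches: φ, δ, ν, η, τ.
Strictly between σ and κ are those in both lists: τ — 1 element.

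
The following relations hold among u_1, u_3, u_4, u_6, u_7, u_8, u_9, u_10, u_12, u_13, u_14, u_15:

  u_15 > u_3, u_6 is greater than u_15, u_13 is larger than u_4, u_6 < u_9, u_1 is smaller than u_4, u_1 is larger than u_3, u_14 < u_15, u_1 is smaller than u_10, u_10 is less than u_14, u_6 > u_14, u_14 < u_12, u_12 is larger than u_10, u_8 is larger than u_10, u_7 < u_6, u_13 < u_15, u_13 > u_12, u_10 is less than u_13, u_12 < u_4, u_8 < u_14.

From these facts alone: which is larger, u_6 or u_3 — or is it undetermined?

Following the relations from u_3: u_3 < u_1 < u_10 < u_8 < u_14 < u_12 < u_4 < u_13 < u_15 < u_6.
So u_6 is larger.

u_6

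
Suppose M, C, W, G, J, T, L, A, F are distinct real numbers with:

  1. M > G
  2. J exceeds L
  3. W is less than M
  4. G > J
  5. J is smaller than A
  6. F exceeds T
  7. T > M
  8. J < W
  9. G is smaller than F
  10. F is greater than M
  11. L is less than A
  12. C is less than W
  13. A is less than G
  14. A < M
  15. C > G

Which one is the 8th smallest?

T

The consecutive relations fix a unique order: L < J < A < G < C < W < M < T < F.
Counting 8 from the smallest end gives T.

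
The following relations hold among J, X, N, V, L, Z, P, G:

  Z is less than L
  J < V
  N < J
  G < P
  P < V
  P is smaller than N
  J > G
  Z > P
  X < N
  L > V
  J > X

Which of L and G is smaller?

G

Following the relations from G: G < P < N < J < V < L.
So G < L; G is the smaller of the two.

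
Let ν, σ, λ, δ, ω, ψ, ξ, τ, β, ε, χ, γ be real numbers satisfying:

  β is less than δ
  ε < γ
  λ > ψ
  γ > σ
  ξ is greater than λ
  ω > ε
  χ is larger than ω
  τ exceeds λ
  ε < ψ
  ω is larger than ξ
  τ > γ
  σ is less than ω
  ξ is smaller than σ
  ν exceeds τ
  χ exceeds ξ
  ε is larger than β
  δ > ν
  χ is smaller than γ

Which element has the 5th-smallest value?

Chaining the given pairs: β < ε < ψ < λ < ξ < σ < ω < χ < γ < τ < ν < δ.
The 5th smallest is ξ.

ξ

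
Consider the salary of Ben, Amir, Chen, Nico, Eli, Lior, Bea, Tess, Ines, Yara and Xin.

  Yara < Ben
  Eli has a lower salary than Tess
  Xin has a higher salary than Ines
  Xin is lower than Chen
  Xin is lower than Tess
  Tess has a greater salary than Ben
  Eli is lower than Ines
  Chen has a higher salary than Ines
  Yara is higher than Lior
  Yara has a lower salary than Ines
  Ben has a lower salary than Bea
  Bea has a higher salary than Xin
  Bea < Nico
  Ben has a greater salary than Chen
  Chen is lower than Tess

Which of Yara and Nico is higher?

Nico

Chaining the given relations: Yara < Ines < Xin < Chen < Ben < Bea < Nico.
So Yara < Nico; Nico is the higher of the two.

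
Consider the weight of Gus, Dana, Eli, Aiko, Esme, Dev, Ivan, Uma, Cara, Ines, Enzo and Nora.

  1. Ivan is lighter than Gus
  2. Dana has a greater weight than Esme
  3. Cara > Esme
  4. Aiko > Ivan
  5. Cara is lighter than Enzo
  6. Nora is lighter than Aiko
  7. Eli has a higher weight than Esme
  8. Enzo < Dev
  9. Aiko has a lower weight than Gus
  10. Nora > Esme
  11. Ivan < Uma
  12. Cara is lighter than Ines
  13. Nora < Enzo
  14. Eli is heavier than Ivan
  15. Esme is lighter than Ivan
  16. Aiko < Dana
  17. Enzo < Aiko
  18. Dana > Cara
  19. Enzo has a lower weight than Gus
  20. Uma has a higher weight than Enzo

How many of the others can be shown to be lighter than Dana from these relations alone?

From Dana the given relations immediately reach Esme, Cara, Aiko.
From those, Ivan, Nora, Enzo — 6 in total.
No other element is forced below Dana by the given relations, so the count is 6.

6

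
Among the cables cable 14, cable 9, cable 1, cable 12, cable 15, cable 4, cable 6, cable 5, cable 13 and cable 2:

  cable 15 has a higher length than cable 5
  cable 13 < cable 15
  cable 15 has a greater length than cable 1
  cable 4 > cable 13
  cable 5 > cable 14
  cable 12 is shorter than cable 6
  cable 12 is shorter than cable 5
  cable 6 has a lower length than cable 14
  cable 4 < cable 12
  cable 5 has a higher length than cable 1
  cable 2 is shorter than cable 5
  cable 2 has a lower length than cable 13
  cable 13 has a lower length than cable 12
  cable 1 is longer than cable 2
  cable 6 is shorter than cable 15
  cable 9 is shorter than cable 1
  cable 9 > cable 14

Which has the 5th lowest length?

cable 6

Chaining the given pairs: cable 2 < cable 13 < cable 4 < cable 12 < cable 6 < cable 14 < cable 9 < cable 1 < cable 5 < cable 15.
The 5th smallest is cable 6.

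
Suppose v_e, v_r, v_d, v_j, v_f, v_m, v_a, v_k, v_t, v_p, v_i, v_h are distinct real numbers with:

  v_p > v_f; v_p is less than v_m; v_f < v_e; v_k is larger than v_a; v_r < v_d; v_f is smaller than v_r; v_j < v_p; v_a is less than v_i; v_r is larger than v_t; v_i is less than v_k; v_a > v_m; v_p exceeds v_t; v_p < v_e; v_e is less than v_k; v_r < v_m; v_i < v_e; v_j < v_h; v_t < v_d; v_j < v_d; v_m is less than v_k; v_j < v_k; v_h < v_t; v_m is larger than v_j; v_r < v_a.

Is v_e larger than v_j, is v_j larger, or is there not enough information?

Following the relations from v_j: v_j < v_h < v_t < v_p < v_m < v_a < v_i < v_e.
So v_e is larger.

v_e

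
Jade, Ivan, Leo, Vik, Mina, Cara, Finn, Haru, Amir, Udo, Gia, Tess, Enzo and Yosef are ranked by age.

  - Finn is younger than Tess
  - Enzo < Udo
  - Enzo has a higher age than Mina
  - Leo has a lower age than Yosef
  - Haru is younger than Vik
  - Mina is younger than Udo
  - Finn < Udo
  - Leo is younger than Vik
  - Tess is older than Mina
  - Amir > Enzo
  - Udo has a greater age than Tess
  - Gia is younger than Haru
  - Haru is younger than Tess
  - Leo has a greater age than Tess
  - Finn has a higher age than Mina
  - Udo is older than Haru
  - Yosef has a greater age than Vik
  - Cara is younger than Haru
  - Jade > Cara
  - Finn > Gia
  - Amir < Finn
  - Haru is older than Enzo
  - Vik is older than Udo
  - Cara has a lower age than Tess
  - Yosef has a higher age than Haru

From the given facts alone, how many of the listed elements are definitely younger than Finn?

From Finn the given relations immediately reach Mina, Gia, Amir.
From those, Enzo — 4 in total.
Nothing else is reachable below Finn; 4 in all.

4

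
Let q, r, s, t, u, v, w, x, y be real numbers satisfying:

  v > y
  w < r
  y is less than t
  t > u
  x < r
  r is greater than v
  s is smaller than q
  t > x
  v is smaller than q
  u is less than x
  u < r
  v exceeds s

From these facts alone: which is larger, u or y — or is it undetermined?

undetermined

Following every chain through u: above u we get x, r, t.
y is not reached, and no chain runs the other way from y to u.
So the given relations leave the order of u and y undetermined.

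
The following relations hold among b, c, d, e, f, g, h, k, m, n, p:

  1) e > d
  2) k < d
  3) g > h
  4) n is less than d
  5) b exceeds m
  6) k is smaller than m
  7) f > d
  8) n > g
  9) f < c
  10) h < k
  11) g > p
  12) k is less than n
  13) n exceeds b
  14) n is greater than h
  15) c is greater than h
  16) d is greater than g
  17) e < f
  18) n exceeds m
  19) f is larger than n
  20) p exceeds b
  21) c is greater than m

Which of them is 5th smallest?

p

Chaining the given pairs: h < k < m < b < p < g < n < d < e < f < c.
Counting 5 from the smallest end gives p.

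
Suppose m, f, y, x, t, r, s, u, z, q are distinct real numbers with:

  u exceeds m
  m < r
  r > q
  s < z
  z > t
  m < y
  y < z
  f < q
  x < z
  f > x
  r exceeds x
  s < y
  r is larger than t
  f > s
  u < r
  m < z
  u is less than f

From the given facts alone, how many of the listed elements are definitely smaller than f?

From f the given relations immediately reach x, u, s.
From those, m — 4 in total.
No other element is forced below f by the given relations, so the count is 4.

4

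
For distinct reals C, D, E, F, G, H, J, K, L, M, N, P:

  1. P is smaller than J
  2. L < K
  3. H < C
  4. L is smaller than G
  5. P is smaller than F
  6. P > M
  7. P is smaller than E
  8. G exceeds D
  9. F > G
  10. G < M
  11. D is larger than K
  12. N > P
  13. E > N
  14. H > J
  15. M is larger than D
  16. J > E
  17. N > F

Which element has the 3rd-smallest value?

Chaining the given pairs: L < K < D < G < M < P < F < N < E < J < H < C.
The 3rd smallest is D.

D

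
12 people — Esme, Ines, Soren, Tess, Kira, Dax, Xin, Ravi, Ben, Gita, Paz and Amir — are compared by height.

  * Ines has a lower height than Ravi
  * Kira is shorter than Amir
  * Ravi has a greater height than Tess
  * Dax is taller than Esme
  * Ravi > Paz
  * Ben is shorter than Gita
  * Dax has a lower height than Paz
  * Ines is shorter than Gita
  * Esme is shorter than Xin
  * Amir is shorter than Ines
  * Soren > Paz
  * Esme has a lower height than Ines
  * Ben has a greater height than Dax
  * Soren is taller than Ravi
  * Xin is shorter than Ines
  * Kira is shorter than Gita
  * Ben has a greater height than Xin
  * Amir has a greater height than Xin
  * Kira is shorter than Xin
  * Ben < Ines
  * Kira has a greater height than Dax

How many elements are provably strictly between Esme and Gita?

Chaining upward from Esme reaches: Dax, Kira, Paz, Xin, Amir, Ben, Ines, Ravi, Soren.
Chaining downward from Gita reaches: Dax, Kira, Xin, Amir, Ben, Ines.
Strictly between Esme and Gita are those in both lists: Dax, Kira, Xin, Amir, Ben, Ines — 6 elements.

6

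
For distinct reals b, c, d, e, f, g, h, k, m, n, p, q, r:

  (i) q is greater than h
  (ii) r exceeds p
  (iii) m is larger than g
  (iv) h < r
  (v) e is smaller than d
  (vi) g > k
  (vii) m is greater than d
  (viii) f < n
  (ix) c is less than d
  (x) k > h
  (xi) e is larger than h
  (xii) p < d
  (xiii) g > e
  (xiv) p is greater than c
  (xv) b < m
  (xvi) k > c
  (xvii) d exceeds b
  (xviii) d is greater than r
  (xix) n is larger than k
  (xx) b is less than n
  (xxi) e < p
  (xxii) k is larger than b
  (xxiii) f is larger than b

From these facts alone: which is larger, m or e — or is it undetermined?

m

Chaining the given relations: e < p < r < d < m.
So m is larger.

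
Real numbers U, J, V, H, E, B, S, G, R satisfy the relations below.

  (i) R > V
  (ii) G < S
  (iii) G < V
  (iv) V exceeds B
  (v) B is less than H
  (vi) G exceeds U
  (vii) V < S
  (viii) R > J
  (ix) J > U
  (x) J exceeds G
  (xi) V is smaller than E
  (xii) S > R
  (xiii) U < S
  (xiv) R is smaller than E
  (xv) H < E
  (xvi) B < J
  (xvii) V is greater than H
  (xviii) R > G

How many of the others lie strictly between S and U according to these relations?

4

The relations place U below S. An element lies strictly between them when it is forced above U and also forced below S.
Above U: {G, V, J, R, E}. Below S: {B, H, G, V, J, R}.
Intersection: {G, V, J, R} — 4.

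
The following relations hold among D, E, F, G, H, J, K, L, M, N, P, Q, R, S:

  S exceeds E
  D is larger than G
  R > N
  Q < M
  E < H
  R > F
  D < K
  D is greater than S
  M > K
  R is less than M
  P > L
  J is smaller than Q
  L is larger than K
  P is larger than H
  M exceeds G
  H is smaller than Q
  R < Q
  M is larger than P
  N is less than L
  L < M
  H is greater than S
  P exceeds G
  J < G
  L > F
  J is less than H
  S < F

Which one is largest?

Chaining downward from M: directly below it, G, K, L, R, P, Q; then J, D, F, N, H; then E, S.
That covers every other element, and nothing is given above M, so M is the largest.

M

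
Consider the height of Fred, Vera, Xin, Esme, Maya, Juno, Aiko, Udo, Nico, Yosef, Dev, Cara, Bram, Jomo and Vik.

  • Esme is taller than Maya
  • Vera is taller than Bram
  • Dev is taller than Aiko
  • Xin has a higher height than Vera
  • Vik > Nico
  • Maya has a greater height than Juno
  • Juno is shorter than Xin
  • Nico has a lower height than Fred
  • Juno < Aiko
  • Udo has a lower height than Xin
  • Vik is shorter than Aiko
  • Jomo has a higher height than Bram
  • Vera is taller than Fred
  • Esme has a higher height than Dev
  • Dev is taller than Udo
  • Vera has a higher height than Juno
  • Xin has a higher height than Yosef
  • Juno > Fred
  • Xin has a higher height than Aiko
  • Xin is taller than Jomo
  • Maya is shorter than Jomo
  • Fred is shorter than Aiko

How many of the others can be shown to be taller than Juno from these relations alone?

7

Directly above Juno: Maya, Aiko, Vera, Xin.
One step further: Dev, Esme, Jomo (7 so far).
No other element is forced above Juno by the given relations, so the count is 7.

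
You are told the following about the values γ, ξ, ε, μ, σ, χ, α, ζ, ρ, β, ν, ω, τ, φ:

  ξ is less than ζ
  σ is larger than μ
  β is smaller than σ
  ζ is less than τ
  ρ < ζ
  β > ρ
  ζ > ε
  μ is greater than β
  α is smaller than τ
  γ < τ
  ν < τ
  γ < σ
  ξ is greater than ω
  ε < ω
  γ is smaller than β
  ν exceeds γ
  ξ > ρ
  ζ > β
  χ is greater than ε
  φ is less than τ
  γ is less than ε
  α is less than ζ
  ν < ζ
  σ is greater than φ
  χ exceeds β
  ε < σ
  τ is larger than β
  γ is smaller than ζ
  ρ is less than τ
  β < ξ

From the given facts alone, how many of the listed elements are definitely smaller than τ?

Directly below τ: ρ, γ, ν, β, α, φ, ζ.
One step further: ε, ξ (9 so far).
One step further: ω (10 so far).
Nothing else is reachable below τ; 10 in all.

10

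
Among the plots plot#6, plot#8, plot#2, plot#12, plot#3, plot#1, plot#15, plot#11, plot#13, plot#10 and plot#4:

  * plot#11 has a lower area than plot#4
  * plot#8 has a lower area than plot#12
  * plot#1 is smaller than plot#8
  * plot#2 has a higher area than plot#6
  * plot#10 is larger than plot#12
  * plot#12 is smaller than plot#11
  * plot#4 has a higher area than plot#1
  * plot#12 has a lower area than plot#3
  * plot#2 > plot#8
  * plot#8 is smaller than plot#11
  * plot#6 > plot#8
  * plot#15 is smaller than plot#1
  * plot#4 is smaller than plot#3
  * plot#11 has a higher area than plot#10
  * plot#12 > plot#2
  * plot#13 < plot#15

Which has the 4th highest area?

Piecing the relations together gives one ordering: plot#13 < plot#15 < plot#1 < plot#8 < plot#6 < plot#2 < plot#12 < plot#10 < plot#11 < plot#4 < plot#3.
Counting 4 from the largest end gives plot#10.

plot#10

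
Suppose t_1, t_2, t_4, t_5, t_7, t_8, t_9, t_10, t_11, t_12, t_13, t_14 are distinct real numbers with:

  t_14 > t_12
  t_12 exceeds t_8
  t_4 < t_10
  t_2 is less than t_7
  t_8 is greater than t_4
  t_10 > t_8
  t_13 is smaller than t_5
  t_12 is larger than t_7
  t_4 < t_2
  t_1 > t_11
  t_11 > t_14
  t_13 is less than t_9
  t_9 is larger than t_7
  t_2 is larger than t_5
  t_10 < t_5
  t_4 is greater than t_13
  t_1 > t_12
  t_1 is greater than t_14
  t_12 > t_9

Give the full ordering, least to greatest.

The consecutive links are each given: t_13 < t_4; t_4 < t_8; t_8 < t_10; t_10 < t_5; t_5 < t_2; t_2 < t_7; t_7 < t_9; t_9 < t_12; t_12 < t_14; t_14 < t_11; t_11 < t_1.

t_13 < t_4 < t_8 < t_10 < t_5 < t_2 < t_7 < t_9 < t_12 < t_14 < t_11 < t_1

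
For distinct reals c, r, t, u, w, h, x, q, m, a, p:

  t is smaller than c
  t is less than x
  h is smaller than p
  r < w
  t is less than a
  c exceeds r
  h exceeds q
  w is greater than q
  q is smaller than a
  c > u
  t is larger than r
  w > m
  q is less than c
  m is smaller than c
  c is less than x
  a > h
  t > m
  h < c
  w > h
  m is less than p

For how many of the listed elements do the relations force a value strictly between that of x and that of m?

Chaining upward from m reaches: t, p, c, a, w.
Chaining downward from x reaches: u, q, r, t, h, c.
Strictly between m and x are those in both lists: t, c — 2 elements.

2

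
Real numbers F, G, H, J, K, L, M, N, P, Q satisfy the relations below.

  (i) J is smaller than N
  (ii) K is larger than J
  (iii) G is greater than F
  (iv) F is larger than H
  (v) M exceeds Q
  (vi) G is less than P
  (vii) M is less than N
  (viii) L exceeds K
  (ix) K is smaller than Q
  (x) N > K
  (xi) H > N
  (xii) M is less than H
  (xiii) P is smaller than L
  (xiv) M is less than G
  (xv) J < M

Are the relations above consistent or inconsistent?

The single ordering J < K < Q < M < N < H < F < G < P < L satisfies every listed relation, so no contradiction arises.

consistent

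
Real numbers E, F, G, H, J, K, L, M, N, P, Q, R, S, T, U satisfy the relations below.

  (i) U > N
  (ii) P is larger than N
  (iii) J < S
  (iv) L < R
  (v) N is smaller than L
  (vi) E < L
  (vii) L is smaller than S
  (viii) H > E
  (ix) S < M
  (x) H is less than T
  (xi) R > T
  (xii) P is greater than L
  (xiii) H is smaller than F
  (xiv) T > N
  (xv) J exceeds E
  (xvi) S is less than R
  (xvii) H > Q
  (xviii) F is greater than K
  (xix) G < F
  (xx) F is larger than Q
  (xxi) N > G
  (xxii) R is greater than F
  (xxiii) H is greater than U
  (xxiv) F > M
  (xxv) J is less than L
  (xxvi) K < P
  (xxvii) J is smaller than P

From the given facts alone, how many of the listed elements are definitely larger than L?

From L the given relations immediately reach S, P, R.
From those, M — 4 in total.
From those, F — 5 in total.
Nothing else is reachable above L; 5 in all.

5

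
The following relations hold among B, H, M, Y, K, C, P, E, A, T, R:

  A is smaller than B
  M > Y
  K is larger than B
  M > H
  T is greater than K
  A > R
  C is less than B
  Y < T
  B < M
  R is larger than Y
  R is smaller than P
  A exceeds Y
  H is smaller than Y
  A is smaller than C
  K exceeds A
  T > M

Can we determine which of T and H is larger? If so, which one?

H < Y and Y < R give H < R.
Then R < A extends the chain to A.
Then A < C extends the chain to C.
Then C < B extends the chain to B.
Then B < K extends the chain to K.
With K < T: H < Y < R < A < C < B < K < T.
So T is larger.

T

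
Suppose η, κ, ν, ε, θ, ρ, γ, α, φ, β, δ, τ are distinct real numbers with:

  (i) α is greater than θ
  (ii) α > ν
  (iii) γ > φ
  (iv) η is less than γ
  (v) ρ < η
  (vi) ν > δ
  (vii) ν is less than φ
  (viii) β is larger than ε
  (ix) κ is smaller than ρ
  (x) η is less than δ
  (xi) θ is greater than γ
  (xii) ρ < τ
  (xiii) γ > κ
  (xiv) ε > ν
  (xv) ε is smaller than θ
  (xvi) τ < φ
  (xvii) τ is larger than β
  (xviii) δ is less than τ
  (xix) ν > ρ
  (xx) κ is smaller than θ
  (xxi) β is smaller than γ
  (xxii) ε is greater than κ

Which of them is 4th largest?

φ

The consecutive relations fix a unique order: κ < ρ < η < δ < ν < ε < β < τ < φ < γ < θ < α.
Counting 4 from the largest end gives φ.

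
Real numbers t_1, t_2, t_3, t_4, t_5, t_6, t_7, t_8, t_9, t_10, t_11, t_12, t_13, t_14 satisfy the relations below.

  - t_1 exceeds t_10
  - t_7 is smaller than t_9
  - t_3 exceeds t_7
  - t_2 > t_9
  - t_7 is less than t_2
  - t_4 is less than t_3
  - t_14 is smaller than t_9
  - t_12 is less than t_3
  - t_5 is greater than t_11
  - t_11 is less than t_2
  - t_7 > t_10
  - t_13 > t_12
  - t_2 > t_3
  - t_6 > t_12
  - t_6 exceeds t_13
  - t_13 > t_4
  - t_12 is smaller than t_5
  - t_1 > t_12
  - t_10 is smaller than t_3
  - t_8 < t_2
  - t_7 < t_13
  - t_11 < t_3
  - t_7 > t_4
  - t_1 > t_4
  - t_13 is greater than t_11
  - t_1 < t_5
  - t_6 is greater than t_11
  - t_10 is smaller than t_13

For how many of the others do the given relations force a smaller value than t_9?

4

The elements the relations force below t_9 are t_10, t_4, t_7, t_14 — no chain reaches any other.
That is 4.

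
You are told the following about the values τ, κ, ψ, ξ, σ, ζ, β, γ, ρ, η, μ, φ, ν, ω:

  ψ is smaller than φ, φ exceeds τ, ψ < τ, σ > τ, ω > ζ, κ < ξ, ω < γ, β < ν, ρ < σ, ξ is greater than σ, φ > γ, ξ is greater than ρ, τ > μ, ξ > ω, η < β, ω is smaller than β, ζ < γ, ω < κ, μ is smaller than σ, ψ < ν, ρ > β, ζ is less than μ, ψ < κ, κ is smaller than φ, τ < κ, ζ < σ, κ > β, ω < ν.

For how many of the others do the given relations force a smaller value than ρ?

Directly below ρ: β.
One step further: η, ω (3 so far).
One step further: ζ (4 so far).
Nothing else is reachable below ρ; 4 in all.

4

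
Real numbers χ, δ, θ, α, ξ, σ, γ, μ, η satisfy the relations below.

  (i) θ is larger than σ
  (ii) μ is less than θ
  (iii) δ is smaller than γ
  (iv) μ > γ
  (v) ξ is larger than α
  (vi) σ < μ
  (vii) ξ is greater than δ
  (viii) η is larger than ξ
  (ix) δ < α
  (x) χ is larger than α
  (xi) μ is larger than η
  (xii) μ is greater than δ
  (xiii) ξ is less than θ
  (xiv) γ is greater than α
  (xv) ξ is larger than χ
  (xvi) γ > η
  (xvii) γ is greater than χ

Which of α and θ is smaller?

α

α < χ and χ < ξ give α < ξ.
Then ξ < η extends the chain to η.
Then η < γ extends the chain to γ.
Then γ < μ extends the chain to μ.
With μ < θ: α < χ < ξ < η < γ < μ < θ.
So α < θ; α is the smaller of the two.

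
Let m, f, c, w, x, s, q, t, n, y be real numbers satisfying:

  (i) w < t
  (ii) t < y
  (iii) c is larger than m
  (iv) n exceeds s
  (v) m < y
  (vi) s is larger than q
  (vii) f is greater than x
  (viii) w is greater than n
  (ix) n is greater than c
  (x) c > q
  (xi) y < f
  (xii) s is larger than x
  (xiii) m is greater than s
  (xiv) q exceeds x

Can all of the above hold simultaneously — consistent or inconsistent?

The single ordering x < q < s < m < c < n < w < t < y < f satisfies every listed relation, so no contradiction arises.

consistent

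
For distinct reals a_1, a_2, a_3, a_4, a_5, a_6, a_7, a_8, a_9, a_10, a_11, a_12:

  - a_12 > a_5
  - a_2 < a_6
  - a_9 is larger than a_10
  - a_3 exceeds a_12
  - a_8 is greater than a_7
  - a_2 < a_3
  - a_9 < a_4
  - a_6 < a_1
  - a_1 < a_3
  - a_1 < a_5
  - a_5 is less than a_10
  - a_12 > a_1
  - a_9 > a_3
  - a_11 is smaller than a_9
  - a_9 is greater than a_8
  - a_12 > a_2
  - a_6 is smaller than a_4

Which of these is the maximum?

a_2 is not greatest since a_2 < a_6; a_6 is not greatest since a_6 < a_4; a_7 is not greatest since a_7 < a_8; a_1 is not greatest since a_1 < a_3; a_8 is not greatest since a_8 < a_9; a_11 is not greatest since a_11 < a_9; a_5 is not greatest since a_5 < a_10; a_12 is not greatest since a_12 < a_3; a_3 is not greatest since a_3 < a_9; a_10 is not greatest since a_10 < a_9; a_9 is not greatest since a_9 < a_4.
Only a_4 has nothing above it, so a_4 is the maximum.

a_4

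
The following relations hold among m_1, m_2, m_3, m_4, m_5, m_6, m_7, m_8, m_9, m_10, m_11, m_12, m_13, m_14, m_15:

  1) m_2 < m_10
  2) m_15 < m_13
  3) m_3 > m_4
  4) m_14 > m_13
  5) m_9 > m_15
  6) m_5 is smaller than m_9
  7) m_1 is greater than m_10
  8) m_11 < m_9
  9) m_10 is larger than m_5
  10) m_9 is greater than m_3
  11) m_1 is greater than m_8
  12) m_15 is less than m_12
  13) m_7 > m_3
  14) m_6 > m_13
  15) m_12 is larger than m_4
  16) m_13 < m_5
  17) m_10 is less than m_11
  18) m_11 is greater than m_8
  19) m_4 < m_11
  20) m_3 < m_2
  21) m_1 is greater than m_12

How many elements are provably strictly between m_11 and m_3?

Chaining upward from m_3 reaches: m_2, m_10, m_7, m_1, m_9.
Chaining downward from m_11 reaches: m_4, m_8, m_15, m_2, m_13, m_5, m_10.
Strictly between m_3 and m_11 are those in both lists: m_2, m_10 — 2 elements.

2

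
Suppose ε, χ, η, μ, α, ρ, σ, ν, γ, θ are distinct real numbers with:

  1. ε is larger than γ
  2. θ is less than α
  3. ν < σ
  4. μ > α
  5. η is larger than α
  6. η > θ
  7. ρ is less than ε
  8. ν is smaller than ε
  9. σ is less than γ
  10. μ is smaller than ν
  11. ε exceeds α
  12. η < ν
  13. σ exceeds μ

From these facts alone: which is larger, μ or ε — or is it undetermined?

μ < ν and ν < σ give μ < σ.
Then σ < γ extends the chain to γ.
Then γ < ε extends the chain to ε.
So ε is larger.

ε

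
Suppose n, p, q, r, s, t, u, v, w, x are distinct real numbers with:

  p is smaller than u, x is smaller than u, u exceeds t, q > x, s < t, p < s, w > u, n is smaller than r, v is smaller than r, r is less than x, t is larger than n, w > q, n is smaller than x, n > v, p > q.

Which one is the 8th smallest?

Piecing the relations together gives one ordering: v < n < r < x < q < p < s < t < u < w.
Counting 8 from the smallest end gives t.

t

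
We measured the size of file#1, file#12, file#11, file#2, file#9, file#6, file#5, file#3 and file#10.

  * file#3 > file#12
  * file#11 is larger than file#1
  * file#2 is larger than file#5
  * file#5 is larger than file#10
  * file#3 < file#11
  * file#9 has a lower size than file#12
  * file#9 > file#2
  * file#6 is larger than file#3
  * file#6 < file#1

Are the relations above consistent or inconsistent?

The single ordering file#10 < file#5 < file#2 < file#9 < file#12 < file#3 < file#6 < file#1 < file#11 satisfies every listed relation, so no contradiction arises.

consistent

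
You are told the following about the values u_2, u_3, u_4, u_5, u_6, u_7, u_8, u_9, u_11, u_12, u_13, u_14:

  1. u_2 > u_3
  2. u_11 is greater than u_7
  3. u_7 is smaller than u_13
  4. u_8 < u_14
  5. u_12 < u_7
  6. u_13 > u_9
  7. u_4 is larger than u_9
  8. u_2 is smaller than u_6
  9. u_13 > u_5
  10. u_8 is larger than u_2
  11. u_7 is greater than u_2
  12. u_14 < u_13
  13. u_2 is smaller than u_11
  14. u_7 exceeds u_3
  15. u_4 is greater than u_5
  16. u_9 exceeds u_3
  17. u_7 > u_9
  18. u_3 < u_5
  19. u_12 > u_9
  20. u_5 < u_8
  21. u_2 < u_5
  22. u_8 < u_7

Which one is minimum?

Chaining upward from u_3: directly above it, u_2, u_5, u_9, u_7; then u_6, u_8, u_12, u_4, u_13, u_11; then u_14.
That covers every other element, and nothing is given below u_3, so u_3 is the minimum.

u_3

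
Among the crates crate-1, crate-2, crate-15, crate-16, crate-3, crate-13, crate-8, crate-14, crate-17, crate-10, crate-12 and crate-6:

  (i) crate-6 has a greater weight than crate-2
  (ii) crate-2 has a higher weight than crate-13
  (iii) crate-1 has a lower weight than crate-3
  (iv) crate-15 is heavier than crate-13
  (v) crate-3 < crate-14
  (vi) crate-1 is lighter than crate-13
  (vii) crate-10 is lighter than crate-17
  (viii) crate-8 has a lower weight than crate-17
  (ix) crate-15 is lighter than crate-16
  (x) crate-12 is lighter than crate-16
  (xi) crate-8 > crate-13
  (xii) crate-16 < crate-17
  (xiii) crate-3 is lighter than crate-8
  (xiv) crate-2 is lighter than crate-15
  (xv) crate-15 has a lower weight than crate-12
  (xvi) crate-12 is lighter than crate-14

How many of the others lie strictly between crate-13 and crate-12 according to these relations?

Chaining upward from crate-13 reaches: crate-2, crate-15, crate-8, crate-6, crate-16, crate-14, crate-17.
Chaining downward from crate-12 reaches: crate-1, crate-2, crate-15.
Strictly between crate-13 and crate-12 are those in both lists: crate-2, crate-15 — 2 elements.

2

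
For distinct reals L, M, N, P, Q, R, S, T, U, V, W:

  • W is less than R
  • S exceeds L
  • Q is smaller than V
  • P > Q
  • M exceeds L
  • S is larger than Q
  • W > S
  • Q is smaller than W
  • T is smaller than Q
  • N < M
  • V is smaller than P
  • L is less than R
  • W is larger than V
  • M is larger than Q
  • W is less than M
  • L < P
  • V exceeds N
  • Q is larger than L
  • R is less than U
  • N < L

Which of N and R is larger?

N < L and L < Q give N < Q.
Then Q < V extends the chain to V.
With V < W: N < L < Q < V < W.
Then W < R extends the chain to R.
So N < R; R is the larger of the two.

R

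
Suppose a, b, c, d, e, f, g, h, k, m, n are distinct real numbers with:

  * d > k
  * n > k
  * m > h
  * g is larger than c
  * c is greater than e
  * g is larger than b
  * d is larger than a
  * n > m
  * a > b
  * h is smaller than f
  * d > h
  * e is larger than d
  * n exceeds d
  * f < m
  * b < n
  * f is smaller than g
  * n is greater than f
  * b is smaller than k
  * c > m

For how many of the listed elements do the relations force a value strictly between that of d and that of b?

2

Chaining upward from b reaches: a, k, e, c, n, g.
Chaining downward from d reaches: a, k, h.
Strictly between b and d are those in both lists: a, k — 2 elements.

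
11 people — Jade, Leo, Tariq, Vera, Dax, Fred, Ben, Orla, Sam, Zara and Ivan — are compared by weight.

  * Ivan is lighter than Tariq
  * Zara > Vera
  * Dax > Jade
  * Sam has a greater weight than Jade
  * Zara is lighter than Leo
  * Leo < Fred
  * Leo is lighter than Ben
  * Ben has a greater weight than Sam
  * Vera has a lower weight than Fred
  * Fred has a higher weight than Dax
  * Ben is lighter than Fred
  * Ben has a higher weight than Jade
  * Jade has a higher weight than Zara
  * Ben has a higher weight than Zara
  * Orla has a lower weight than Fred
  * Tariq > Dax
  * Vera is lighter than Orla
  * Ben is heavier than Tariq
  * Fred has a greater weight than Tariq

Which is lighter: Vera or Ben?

Vera

Following the relations from Vera: Vera < Zara < Jade < Dax < Tariq < Ben.
So Vera < Ben; Vera is the lighter of the two.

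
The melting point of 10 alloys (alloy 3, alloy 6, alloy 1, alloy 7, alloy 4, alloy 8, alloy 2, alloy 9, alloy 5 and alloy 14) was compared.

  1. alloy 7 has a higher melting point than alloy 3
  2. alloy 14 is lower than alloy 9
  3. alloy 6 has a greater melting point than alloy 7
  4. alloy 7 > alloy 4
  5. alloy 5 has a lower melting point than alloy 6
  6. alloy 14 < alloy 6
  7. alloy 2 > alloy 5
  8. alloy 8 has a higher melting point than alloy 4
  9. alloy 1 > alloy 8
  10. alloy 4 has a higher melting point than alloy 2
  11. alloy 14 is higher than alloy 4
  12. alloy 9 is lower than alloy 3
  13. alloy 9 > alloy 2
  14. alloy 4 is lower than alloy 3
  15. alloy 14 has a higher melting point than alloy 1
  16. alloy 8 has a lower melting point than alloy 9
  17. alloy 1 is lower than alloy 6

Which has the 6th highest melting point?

Chaining the given pairs: alloy 5 < alloy 2 < alloy 4 < alloy 8 < alloy 1 < alloy 14 < alloy 9 < alloy 3 < alloy 7 < alloy 6.
Counting 6 from the largest end gives alloy 1.

alloy 1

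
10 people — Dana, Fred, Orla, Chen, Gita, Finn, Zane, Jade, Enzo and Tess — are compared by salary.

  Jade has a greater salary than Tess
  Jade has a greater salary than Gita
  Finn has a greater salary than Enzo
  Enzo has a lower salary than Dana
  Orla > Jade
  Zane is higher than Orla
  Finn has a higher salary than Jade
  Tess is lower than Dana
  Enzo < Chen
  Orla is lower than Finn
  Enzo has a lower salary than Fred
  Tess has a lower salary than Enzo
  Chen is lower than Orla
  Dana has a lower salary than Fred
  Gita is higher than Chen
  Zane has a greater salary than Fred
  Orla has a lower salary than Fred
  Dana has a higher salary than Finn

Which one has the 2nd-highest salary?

Fred

The consecutive relations fix a unique order: Tess < Enzo < Chen < Gita < Jade < Orla < Finn < Dana < Fred < Zane.
The 2nd largest is Fred.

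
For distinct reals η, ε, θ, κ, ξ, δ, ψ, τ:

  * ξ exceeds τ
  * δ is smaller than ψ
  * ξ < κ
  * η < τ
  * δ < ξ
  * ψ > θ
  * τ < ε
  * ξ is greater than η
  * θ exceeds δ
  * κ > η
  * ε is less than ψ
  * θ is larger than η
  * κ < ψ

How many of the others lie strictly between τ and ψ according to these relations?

3

The relations place τ below ψ. An element lies strictly between them when it is forced above τ and also forced below ψ.
Above τ: {ε, ξ, κ}. Below ψ: {η, δ, ε, θ, ξ, κ}.
Intersection: {ε, ξ, κ} — 3.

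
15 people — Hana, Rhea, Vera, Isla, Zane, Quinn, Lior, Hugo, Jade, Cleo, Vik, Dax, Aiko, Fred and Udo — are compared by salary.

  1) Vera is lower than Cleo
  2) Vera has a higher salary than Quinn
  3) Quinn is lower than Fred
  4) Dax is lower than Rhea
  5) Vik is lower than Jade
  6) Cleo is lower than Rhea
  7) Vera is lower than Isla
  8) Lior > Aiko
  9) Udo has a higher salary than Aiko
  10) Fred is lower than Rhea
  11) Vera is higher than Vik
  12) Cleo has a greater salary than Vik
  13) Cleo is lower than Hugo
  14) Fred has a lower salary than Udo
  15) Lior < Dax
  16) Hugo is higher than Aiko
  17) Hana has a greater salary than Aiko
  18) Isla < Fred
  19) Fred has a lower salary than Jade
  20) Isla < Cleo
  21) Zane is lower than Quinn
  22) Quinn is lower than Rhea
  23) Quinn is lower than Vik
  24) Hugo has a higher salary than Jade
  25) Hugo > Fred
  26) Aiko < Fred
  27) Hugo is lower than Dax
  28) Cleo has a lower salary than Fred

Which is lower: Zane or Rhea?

Zane

Zane < Quinn and Quinn < Vik give Zane < Vik.
Then Vik < Vera extends the chain to Vera.
Then Vera < Isla extends the chain to Isla.
Then Isla < Cleo extends the chain to Cleo.
With Cleo < Fred: Zane < Quinn < Vik < Vera < Isla < Cleo < Fred.
With Fred < Jade: Zane < Quinn < Vik < Vera < Isla < Cleo < Fred < Jade.
Then Jade < Hugo extends the chain to Hugo.
Then Hugo < Dax extends the chain to Dax.
Then Dax < Rhea extends the chain to Rhea.
So Zane < Rhea; Zane is the lower of the two.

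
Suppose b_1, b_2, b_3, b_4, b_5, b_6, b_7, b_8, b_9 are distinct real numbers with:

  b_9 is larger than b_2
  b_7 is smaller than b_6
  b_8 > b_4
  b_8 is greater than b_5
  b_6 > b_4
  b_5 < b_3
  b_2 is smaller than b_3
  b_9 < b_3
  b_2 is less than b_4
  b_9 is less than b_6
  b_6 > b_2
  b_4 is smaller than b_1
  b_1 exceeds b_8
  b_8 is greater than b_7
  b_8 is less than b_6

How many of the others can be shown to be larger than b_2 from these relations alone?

Directly above b_2: b_4, b_9, b_3, b_6.
One step further: b_8, b_1 (6 so far).
No other element is forced above b_2 by the given relations, so the count is 6.

6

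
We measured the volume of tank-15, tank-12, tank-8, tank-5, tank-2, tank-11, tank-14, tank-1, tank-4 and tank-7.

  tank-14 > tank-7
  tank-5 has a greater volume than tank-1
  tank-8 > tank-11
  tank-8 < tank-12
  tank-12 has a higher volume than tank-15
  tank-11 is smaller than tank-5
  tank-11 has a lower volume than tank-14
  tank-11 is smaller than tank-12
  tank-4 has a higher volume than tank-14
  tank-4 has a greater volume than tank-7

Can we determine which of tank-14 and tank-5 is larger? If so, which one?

undetermined

Following every chain through tank-14: above tank-14 we get tank-4; below tank-14 we get tank-11, tank-7.
tank-5 is not reached, and no chain runs the other way from tank-5 to tank-14.
So the given relations leave the order of tank-14 and tank-5 undetermined.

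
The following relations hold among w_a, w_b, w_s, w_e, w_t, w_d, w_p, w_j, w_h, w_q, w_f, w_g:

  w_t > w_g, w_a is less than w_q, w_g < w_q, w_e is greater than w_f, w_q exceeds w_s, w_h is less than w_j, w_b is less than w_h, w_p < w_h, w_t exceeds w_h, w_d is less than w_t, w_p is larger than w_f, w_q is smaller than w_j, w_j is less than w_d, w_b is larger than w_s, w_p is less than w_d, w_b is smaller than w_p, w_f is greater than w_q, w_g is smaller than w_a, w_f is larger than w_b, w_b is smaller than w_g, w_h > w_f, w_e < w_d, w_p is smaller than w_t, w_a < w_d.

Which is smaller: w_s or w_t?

w_s

Link the given pairs in sequence: w_s < w_b; w_b < w_g; w_g < w_a; w_a < w_q; w_q < w_f; w_f < w_p; w_p < w_h; w_h < w_j; w_j < w_d; w_d < w_t.
Together: w_s < w_b < w_g < w_a < w_q < w_f < w_p < w_h < w_j < w_d < w_t.
So w_s < w_t; w_s is the smaller of the two.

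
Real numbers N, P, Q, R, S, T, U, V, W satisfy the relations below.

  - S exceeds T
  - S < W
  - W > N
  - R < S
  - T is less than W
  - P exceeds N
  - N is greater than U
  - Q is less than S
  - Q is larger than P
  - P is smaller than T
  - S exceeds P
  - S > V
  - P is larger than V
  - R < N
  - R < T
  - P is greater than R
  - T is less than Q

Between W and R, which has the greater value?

W

R < N < P < T < Q < S < W, by transitivity through N, P, T, Q, S.
So R < W; W is the larger of the two.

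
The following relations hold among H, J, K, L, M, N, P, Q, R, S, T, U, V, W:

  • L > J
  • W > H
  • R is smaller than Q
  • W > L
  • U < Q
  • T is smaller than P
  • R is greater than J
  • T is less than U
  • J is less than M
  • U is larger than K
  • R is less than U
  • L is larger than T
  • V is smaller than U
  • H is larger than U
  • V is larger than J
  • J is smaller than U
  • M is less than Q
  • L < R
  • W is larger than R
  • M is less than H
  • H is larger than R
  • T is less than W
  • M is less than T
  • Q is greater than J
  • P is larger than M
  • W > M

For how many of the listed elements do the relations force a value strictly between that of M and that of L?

The relations place M below L. An element lies strictly between them when it is forced above M and also forced below L.
Above M: {T, P, R, U, H, Q, W}. Below L: {J, T}.
Intersection: {T} — 1.

1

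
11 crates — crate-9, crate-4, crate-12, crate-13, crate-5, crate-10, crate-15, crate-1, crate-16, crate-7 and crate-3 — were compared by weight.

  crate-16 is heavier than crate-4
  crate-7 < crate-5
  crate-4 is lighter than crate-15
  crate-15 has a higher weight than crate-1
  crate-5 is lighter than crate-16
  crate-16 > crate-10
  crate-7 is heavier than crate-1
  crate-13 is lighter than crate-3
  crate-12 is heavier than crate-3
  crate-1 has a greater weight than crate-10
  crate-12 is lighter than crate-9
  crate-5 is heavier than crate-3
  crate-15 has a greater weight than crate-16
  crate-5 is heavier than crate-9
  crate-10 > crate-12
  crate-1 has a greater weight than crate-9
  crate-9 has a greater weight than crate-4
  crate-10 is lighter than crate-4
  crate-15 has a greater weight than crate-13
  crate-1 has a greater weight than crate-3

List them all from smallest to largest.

Nothing is placed below crate-13, so it is least; from there crate-13 < crate-3; crate-3 < crate-12; crate-12 < crate-10; crate-10 < crate-4; crate-4 < crate-9; crate-9 < crate-1; crate-1 < crate-7; crate-7 < crate-5; crate-5 < crate-16; crate-16 < crate-15, each given directly.

crate-13 < crate-3 < crate-12 < crate-10 < crate-4 < crate-9 < crate-1 < crate-7 < crate-5 < crate-16 < crate-15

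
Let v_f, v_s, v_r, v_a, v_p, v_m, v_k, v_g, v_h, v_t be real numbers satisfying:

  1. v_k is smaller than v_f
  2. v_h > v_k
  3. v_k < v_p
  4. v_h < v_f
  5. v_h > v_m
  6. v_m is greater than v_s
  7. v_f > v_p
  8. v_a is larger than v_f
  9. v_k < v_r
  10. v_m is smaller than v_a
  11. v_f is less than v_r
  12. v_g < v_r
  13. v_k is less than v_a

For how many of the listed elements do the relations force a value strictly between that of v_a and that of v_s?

3

The relations place v_s below v_a. An element lies strictly between them when it is forced above v_s and also forced below v_a.
Above v_s: {v_m, v_h, v_f, v_r}. Below v_a: {v_k, v_p, v_m, v_h, v_f}.
Intersection: {v_m, v_h, v_f} — 3.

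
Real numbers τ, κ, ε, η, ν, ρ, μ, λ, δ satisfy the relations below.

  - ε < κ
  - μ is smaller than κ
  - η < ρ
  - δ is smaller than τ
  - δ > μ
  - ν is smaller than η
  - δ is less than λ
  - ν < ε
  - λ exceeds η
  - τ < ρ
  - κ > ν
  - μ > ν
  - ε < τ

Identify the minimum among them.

ν

μ is not least since ν < μ; ε is not least since ν < ε; δ is not least since μ < δ; τ is not least since ε < τ; η is not least since ν < η; κ is not least since ν < κ; ρ is not least since η < ρ; λ is not least since δ < λ.
Only ν has nothing below it, so ν is the minimum.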